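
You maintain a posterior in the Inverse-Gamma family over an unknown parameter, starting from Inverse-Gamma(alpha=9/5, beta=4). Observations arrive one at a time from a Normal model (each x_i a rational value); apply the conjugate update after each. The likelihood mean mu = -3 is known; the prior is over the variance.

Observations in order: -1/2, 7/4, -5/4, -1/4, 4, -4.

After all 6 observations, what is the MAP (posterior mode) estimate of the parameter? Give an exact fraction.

7795/928

obs 1: x=-1/2 → posterior Inverse-Gamma(23/10, 57/8)
obs 2: x=7/4 → posterior Inverse-Gamma(14/5, 589/32)
obs 3: x=-5/4 → posterior Inverse-Gamma(33/10, 319/16)
obs 4: x=-1/4 → posterior Inverse-Gamma(19/5, 759/32)
obs 5: x=4 → posterior Inverse-Gamma(43/10, 1543/32)
obs 6: x=-4 → posterior Inverse-Gamma(24/5, 1559/32)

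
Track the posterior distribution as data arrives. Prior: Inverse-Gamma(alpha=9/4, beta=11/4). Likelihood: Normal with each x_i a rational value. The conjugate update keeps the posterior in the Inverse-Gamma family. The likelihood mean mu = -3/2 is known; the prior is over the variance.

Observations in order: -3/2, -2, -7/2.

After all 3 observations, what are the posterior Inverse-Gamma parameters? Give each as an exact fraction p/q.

obs 1: x=-3/2 → posterior Inverse-Gamma(11/4, 11/4)
obs 2: x=-2 → posterior Inverse-Gamma(13/4, 23/8)
obs 3: x=-7/2 → posterior Inverse-Gamma(15/4, 39/8)

alpha=15/4, beta=39/8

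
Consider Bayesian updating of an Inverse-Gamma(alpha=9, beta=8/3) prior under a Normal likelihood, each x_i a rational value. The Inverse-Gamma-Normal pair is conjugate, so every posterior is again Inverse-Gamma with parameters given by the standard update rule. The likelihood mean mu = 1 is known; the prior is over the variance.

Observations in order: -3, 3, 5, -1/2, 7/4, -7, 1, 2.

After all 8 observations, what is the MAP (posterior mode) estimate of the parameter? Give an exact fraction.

obs 1: x=-3 → posterior Inverse-Gamma(19/2, 32/3)
obs 2: x=3 → posterior Inverse-Gamma(10, 38/3)
obs 3: x=5 → posterior Inverse-Gamma(21/2, 62/3)
obs 4: x=-1/2 → posterior Inverse-Gamma(11, 523/24)
obs 5: x=7/4 → posterior Inverse-Gamma(23/2, 2119/96)
obs 6: x=-7 → posterior Inverse-Gamma(12, 5191/96)
obs 7: x=1 → posterior Inverse-Gamma(25/2, 5191/96)
obs 8: x=2 → posterior Inverse-Gamma(13, 5239/96)

5239/1344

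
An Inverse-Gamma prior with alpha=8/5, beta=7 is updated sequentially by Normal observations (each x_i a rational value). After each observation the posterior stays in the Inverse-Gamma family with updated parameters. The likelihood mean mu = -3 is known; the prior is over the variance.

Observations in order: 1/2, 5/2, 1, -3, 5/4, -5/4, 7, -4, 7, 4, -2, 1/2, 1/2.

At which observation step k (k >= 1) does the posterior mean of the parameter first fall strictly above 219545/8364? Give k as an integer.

k = 9

obs 1: x=1/2 → posterior Inverse-Gamma(21/10, 105/8)
obs 2: x=5/2 → posterior Inverse-Gamma(13/5, 113/4)
obs 3: x=1 → posterior Inverse-Gamma(31/10, 145/4)
obs 4: x=-3 → posterior Inverse-Gamma(18/5, 145/4)
obs 5: x=5/4 → posterior Inverse-Gamma(41/10, 1449/32)
obs 6: x=-5/4 → posterior Inverse-Gamma(23/5, 749/16)
obs 7: x=7 → posterior Inverse-Gamma(51/10, 1549/16)
obs 8: x=-4 → posterior Inverse-Gamma(28/5, 1557/16)
obs 9: x=7 → posterior Inverse-Gamma(61/10, 2357/16)
obs 10: x=4 → posterior Inverse-Gamma(33/5, 2749/16)
obs 11: x=-2 → posterior Inverse-Gamma(71/10, 2757/16)
obs 12: x=1/2 → posterior Inverse-Gamma(38/5, 2855/16)
obs 13: x=1/2 → posterior Inverse-Gamma(81/10, 2953/16)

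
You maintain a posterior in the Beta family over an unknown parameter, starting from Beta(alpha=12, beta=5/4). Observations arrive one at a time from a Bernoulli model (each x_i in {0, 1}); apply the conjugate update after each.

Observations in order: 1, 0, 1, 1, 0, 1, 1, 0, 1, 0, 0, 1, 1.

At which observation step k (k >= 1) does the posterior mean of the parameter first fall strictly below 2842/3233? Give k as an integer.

obs 1: x=1 → posterior Beta(13, 5/4)
obs 2: x=0 → posterior Beta(13, 9/4)
obs 3: x=1 → posterior Beta(14, 9/4)
obs 4: x=1 → posterior Beta(15, 9/4)
obs 5: x=0 → posterior Beta(15, 13/4)
obs 6: x=1 → posterior Beta(16, 13/4)
obs 7: x=1 → posterior Beta(17, 13/4)
obs 8: x=0 → posterior Beta(17, 17/4)
obs 9: x=1 → posterior Beta(18, 17/4)
obs 10: x=0 → posterior Beta(18, 21/4)
obs 11: x=0 → posterior Beta(18, 25/4)
obs 12: x=1 → posterior Beta(19, 25/4)
obs 13: x=1 → posterior Beta(20, 25/4)

k = 2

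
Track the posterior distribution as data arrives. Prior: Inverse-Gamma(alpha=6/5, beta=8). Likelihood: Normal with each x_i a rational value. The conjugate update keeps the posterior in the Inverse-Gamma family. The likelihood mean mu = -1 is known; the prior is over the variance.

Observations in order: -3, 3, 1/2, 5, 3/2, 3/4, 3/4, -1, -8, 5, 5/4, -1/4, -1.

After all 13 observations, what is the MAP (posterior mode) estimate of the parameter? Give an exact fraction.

obs 1: x=-3 → posterior Inverse-Gamma(17/10, 10)
obs 2: x=3 → posterior Inverse-Gamma(11/5, 18)
obs 3: x=1/2 → posterior Inverse-Gamma(27/10, 153/8)
obs 4: x=5 → posterior Inverse-Gamma(16/5, 297/8)
obs 5: x=3/2 → posterior Inverse-Gamma(37/10, 161/4)
obs 6: x=3/4 → posterior Inverse-Gamma(21/5, 1337/32)
obs 7: x=3/4 → posterior Inverse-Gamma(47/10, 693/16)
obs 8: x=-1 → posterior Inverse-Gamma(26/5, 693/16)
obs 9: x=-8 → posterior Inverse-Gamma(57/10, 1085/16)
obs 10: x=5 → posterior Inverse-Gamma(31/5, 1373/16)
obs 11: x=5/4 → posterior Inverse-Gamma(67/10, 2827/32)
obs 12: x=-1/4 → posterior Inverse-Gamma(36/5, 709/8)
obs 13: x=-1 → posterior Inverse-Gamma(77/10, 709/8)

3545/348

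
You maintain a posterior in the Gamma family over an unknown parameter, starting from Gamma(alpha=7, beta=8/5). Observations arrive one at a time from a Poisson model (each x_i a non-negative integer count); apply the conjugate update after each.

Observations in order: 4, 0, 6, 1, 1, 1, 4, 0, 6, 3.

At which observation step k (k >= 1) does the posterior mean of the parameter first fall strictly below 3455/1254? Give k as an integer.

k = 6

obs 1: x=4 → posterior Gamma(11, 13/5)
obs 2: x=0 → posterior Gamma(11, 18/5)
obs 3: x=6 → posterior Gamma(17, 23/5)
obs 4: x=1 → posterior Gamma(18, 28/5)
obs 5: x=1 → posterior Gamma(19, 33/5)
obs 6: x=1 → posterior Gamma(20, 38/5)
obs 7: x=4 → posterior Gamma(24, 43/5)
obs 8: x=0 → posterior Gamma(24, 48/5)
obs 9: x=6 → posterior Gamma(30, 53/5)
obs 10: x=3 → posterior Gamma(33, 58/5)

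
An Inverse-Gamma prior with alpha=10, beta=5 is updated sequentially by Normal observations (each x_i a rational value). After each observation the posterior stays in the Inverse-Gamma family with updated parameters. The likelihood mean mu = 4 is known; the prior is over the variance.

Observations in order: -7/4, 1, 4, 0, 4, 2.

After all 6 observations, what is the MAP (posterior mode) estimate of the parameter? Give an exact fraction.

obs 1: x=-7/4 → posterior Inverse-Gamma(21/2, 689/32)
obs 2: x=1 → posterior Inverse-Gamma(11, 833/32)
obs 3: x=4 → posterior Inverse-Gamma(23/2, 833/32)
obs 4: x=0 → posterior Inverse-Gamma(12, 1089/32)
obs 5: x=4 → posterior Inverse-Gamma(25/2, 1089/32)
obs 6: x=2 → posterior Inverse-Gamma(13, 1153/32)

1153/448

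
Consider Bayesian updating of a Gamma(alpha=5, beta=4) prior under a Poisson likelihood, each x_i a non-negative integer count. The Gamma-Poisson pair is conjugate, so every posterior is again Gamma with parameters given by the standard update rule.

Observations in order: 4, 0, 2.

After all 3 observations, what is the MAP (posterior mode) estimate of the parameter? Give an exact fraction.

10/7

obs 1: x=4 → posterior Gamma(9, 5)
obs 2: x=0 → posterior Gamma(9, 6)
obs 3: x=2 → posterior Gamma(11, 7)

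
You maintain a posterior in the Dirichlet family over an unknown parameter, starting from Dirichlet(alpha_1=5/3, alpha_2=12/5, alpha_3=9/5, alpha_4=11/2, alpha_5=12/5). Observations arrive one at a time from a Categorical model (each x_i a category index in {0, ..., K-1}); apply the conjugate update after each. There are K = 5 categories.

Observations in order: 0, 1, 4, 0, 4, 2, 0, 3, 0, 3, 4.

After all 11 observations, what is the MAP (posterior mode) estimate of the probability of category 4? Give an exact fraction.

obs 1: x=0 → posterior Dirichlet(8/3, 12/5, 9/5, 11/2, 12/5)
obs 2: x=1 → posterior Dirichlet(8/3, 17/5, 9/5, 11/2, 12/5)
obs 3: x=4 → posterior Dirichlet(8/3, 17/5, 9/5, 11/2, 17/5)
obs 4: x=0 → posterior Dirichlet(11/3, 17/5, 9/5, 11/2, 17/5)
obs 5: x=4 → posterior Dirichlet(11/3, 17/5, 9/5, 11/2, 22/5)
obs 6: x=2 → posterior Dirichlet(11/3, 17/5, 14/5, 11/2, 22/5)
obs 7: x=0 → posterior Dirichlet(14/3, 17/5, 14/5, 11/2, 22/5)
obs 8: x=3 → posterior Dirichlet(14/3, 17/5, 14/5, 13/2, 22/5)
obs 9: x=0 → posterior Dirichlet(17/3, 17/5, 14/5, 13/2, 22/5)
obs 10: x=3 → posterior Dirichlet(17/3, 17/5, 14/5, 15/2, 22/5)
obs 11: x=4 → posterior Dirichlet(17/3, 17/5, 14/5, 15/2, 27/5)

132/593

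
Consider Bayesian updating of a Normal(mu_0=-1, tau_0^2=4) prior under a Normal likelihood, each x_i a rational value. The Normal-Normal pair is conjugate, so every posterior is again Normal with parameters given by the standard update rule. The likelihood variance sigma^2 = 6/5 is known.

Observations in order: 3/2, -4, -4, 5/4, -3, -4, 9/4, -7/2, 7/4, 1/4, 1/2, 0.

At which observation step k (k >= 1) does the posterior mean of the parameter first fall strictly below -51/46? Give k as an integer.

k = 2

obs 1: x=3/2 → posterior Normal(12/13, 12/13)
obs 2: x=-4 → posterior Normal(-28/23, 12/23)
obs 3: x=-4 → posterior Normal(-68/33, 4/11)
obs 4: x=5/4 → posterior Normal(-111/86, 12/43)
obs 5: x=-3 → posterior Normal(-171/106, 12/53)
obs 6: x=-4 → posterior Normal(-251/126, 4/21)
obs 7: x=9/4 → posterior Normal(-103/73, 12/73)
obs 8: x=-7/2 → posterior Normal(-138/83, 12/83)
obs 9: x=7/4 → posterior Normal(-241/186, 4/31)
obs 10: x=1/4 → posterior Normal(-118/103, 12/103)
obs 11: x=1/2 → posterior Normal(-1, 12/113)
obs 12: x=0 → posterior Normal(-113/123, 4/41)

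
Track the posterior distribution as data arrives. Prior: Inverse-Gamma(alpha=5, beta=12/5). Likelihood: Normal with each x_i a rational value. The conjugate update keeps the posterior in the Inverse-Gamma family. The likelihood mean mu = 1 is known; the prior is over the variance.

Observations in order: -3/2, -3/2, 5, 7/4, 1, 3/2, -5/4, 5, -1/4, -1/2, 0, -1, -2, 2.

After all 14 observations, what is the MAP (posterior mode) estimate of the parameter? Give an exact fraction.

5919/2080

obs 1: x=-3/2 → posterior Inverse-Gamma(11/2, 221/40)
obs 2: x=-3/2 → posterior Inverse-Gamma(6, 173/20)
obs 3: x=5 → posterior Inverse-Gamma(13/2, 333/20)
obs 4: x=7/4 → posterior Inverse-Gamma(7, 2709/160)
obs 5: x=1 → posterior Inverse-Gamma(15/2, 2709/160)
obs 6: x=3/2 → posterior Inverse-Gamma(8, 2729/160)
obs 7: x=-5/4 → posterior Inverse-Gamma(17/2, 1567/80)
obs 8: x=5 → posterior Inverse-Gamma(9, 2207/80)
obs 9: x=-1/4 → posterior Inverse-Gamma(19/2, 4539/160)
obs 10: x=-1/2 → posterior Inverse-Gamma(10, 4719/160)
obs 11: x=0 → posterior Inverse-Gamma(21/2, 4799/160)
obs 12: x=-1 → posterior Inverse-Gamma(11, 5119/160)
obs 13: x=-2 → posterior Inverse-Gamma(23/2, 5839/160)
obs 14: x=2 → posterior Inverse-Gamma(12, 5919/160)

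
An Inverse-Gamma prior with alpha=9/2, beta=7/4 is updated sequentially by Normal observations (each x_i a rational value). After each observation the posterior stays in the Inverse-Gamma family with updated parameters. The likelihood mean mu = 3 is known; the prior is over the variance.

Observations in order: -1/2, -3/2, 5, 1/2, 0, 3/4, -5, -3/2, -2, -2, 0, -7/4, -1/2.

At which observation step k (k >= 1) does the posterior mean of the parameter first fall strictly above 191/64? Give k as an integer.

obs 1: x=-1/2 → posterior Inverse-Gamma(5, 63/8)
obs 2: x=-3/2 → posterior Inverse-Gamma(11/2, 18)
obs 3: x=5 → posterior Inverse-Gamma(6, 20)
obs 4: x=1/2 → posterior Inverse-Gamma(13/2, 185/8)
obs 5: x=0 → posterior Inverse-Gamma(7, 221/8)
obs 6: x=3/4 → posterior Inverse-Gamma(15/2, 965/32)
obs 7: x=-5 → posterior Inverse-Gamma(8, 1989/32)
obs 8: x=-3/2 → posterior Inverse-Gamma(17/2, 2313/32)
obs 9: x=-2 → posterior Inverse-Gamma(9, 2713/32)
obs 10: x=-2 → posterior Inverse-Gamma(19/2, 3113/32)
obs 11: x=0 → posterior Inverse-Gamma(10, 3257/32)
obs 12: x=-7/4 → posterior Inverse-Gamma(21/2, 1809/16)
obs 13: x=-1/2 → posterior Inverse-Gamma(11, 1907/16)

k = 2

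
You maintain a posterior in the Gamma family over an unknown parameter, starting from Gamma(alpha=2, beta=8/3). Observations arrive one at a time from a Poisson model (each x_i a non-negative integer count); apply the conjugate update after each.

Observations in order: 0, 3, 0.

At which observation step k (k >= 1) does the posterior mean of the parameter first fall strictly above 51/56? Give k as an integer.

k = 2

obs 1: x=0 → posterior Gamma(2, 11/3)
obs 2: x=3 → posterior Gamma(5, 14/3)
obs 3: x=0 → posterior Gamma(5, 17/3)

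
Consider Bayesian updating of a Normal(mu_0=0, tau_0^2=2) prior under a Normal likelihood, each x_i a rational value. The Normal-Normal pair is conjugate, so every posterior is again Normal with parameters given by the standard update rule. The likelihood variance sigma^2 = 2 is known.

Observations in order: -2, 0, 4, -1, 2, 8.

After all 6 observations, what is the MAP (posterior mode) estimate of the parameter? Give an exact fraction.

obs 1: x=-2 → posterior Normal(-1, 1)
obs 2: x=0 → posterior Normal(-2/3, 2/3)
obs 3: x=4 → posterior Normal(1/2, 1/2)
obs 4: x=-1 → posterior Normal(1/5, 2/5)
obs 5: x=2 → posterior Normal(1/2, 1/3)
obs 6: x=8 → posterior Normal(11/7, 2/7)

11/7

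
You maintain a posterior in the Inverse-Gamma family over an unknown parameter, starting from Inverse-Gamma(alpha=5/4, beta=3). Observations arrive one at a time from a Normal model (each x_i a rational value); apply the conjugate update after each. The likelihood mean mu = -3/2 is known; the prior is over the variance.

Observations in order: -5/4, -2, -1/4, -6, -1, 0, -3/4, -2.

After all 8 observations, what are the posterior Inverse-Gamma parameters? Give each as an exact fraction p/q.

obs 1: x=-5/4 → posterior Inverse-Gamma(7/4, 97/32)
obs 2: x=-2 → posterior Inverse-Gamma(9/4, 101/32)
obs 3: x=-1/4 → posterior Inverse-Gamma(11/4, 63/16)
obs 4: x=-6 → posterior Inverse-Gamma(13/4, 225/16)
obs 5: x=-1 → posterior Inverse-Gamma(15/4, 227/16)
obs 6: x=0 → posterior Inverse-Gamma(17/4, 245/16)
obs 7: x=-3/4 → posterior Inverse-Gamma(19/4, 499/32)
obs 8: x=-2 → posterior Inverse-Gamma(21/4, 503/32)

alpha=21/4, beta=503/32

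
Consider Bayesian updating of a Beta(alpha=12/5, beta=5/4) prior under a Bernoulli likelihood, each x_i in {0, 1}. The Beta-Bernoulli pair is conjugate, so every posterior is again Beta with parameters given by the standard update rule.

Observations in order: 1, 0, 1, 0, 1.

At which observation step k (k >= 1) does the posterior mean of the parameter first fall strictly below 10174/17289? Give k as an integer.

obs 1: x=1 → posterior Beta(17/5, 5/4)
obs 2: x=0 → posterior Beta(17/5, 9/4)
obs 3: x=1 → posterior Beta(22/5, 9/4)
obs 4: x=0 → posterior Beta(22/5, 13/4)
obs 5: x=1 → posterior Beta(27/5, 13/4)

k = 4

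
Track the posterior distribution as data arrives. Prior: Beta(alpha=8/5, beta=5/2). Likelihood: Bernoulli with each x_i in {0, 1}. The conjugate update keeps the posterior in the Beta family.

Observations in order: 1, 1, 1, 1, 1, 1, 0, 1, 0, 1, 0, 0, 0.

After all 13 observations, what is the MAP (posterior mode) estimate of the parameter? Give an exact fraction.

obs 1: x=1 → posterior Beta(13/5, 5/2)
obs 2: x=1 → posterior Beta(18/5, 5/2)
obs 3: x=1 → posterior Beta(23/5, 5/2)
obs 4: x=1 → posterior Beta(28/5, 5/2)
obs 5: x=1 → posterior Beta(33/5, 5/2)
obs 6: x=1 → posterior Beta(38/5, 5/2)
obs 7: x=0 → posterior Beta(38/5, 7/2)
obs 8: x=1 → posterior Beta(43/5, 7/2)
obs 9: x=0 → posterior Beta(43/5, 9/2)
obs 10: x=1 → posterior Beta(48/5, 9/2)
obs 11: x=0 → posterior Beta(48/5, 11/2)
obs 12: x=0 → posterior Beta(48/5, 13/2)
obs 13: x=0 → posterior Beta(48/5, 15/2)

86/151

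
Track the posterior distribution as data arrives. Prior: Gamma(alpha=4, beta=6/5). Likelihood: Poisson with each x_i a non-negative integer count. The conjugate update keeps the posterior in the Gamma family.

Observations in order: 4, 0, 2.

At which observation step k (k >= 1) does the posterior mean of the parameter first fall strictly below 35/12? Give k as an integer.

k = 2

obs 1: x=4 → posterior Gamma(8, 11/5)
obs 2: x=0 → posterior Gamma(8, 16/5)
obs 3: x=2 → posterior Gamma(10, 21/5)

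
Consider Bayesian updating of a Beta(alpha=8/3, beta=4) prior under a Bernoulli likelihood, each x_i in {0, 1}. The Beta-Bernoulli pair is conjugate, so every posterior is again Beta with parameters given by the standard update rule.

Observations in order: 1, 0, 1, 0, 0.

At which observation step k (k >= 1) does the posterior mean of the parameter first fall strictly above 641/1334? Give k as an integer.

k = 3

obs 1: x=1 → posterior Beta(11/3, 4)
obs 2: x=0 → posterior Beta(11/3, 5)
obs 3: x=1 → posterior Beta(14/3, 5)
obs 4: x=0 → posterior Beta(14/3, 6)
obs 5: x=0 → posterior Beta(14/3, 7)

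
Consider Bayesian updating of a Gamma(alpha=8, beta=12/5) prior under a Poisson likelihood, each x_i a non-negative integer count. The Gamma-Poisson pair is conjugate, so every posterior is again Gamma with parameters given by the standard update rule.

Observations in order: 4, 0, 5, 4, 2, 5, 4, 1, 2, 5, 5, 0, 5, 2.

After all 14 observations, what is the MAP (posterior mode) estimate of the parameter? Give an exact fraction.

255/82

obs 1: x=4 → posterior Gamma(12, 17/5)
obs 2: x=0 → posterior Gamma(12, 22/5)
obs 3: x=5 → posterior Gamma(17, 27/5)
obs 4: x=4 → posterior Gamma(21, 32/5)
obs 5: x=2 → posterior Gamma(23, 37/5)
obs 6: x=5 → posterior Gamma(28, 42/5)
obs 7: x=4 → posterior Gamma(32, 47/5)
obs 8: x=1 → posterior Gamma(33, 52/5)
obs 9: x=2 → posterior Gamma(35, 57/5)
obs 10: x=5 → posterior Gamma(40, 62/5)
obs 11: x=5 → posterior Gamma(45, 67/5)
obs 12: x=0 → posterior Gamma(45, 72/5)
obs 13: x=5 → posterior Gamma(50, 77/5)
obs 14: x=2 → posterior Gamma(52, 82/5)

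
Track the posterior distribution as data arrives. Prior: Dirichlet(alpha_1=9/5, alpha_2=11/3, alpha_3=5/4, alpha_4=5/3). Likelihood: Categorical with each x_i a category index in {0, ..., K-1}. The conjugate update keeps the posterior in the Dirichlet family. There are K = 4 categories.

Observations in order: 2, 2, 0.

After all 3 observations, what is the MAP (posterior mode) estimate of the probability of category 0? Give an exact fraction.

108/443

obs 1: x=2 → posterior Dirichlet(9/5, 11/3, 9/4, 5/3)
obs 2: x=2 → posterior Dirichlet(9/5, 11/3, 13/4, 5/3)
obs 3: x=0 → posterior Dirichlet(14/5, 11/3, 13/4, 5/3)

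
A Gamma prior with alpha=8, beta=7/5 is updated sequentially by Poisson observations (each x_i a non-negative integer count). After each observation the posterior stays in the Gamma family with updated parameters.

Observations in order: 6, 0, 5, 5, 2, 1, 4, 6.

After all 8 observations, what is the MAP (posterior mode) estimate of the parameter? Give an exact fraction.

180/47

obs 1: x=6 → posterior Gamma(14, 12/5)
obs 2: x=0 → posterior Gamma(14, 17/5)
obs 3: x=5 → posterior Gamma(19, 22/5)
obs 4: x=5 → posterior Gamma(24, 27/5)
obs 5: x=2 → posterior Gamma(26, 32/5)
obs 6: x=1 → posterior Gamma(27, 37/5)
obs 7: x=4 → posterior Gamma(31, 42/5)
obs 8: x=6 → posterior Gamma(37, 47/5)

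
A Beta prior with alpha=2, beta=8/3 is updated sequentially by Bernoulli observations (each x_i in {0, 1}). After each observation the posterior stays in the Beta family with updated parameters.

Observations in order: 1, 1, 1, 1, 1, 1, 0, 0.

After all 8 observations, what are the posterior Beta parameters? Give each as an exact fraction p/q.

alpha=8, beta=14/3

obs 1: x=1 → posterior Beta(3, 8/3)
obs 2: x=1 → posterior Beta(4, 8/3)
obs 3: x=1 → posterior Beta(5, 8/3)
obs 4: x=1 → posterior Beta(6, 8/3)
obs 5: x=1 → posterior Beta(7, 8/3)
obs 6: x=1 → posterior Beta(8, 8/3)
obs 7: x=0 → posterior Beta(8, 11/3)
obs 8: x=0 → posterior Beta(8, 14/3)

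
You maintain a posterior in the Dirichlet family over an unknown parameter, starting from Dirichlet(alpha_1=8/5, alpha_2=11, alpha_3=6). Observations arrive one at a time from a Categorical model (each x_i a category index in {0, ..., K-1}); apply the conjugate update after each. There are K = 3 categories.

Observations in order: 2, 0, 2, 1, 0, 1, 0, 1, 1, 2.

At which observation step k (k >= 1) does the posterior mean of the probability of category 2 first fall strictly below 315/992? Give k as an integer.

obs 1: x=2 → posterior Dirichlet(8/5, 11, 7)
obs 2: x=0 → posterior Dirichlet(13/5, 11, 7)
obs 3: x=2 → posterior Dirichlet(13/5, 11, 8)
obs 4: x=1 → posterior Dirichlet(13/5, 12, 8)
obs 5: x=0 → posterior Dirichlet(18/5, 12, 8)
obs 6: x=1 → posterior Dirichlet(18/5, 13, 8)
obs 7: x=0 → posterior Dirichlet(23/5, 13, 8)
obs 8: x=1 → posterior Dirichlet(23/5, 14, 8)
obs 9: x=1 → posterior Dirichlet(23/5, 15, 8)
obs 10: x=2 → posterior Dirichlet(23/5, 15, 9)

k = 7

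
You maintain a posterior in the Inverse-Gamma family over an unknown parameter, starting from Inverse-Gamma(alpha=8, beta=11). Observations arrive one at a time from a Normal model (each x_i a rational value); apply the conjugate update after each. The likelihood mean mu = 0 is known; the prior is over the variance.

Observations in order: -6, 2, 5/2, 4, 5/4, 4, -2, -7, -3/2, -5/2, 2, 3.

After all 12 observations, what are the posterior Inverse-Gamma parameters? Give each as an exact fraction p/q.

obs 1: x=-6 → posterior Inverse-Gamma(17/2, 29)
obs 2: x=2 → posterior Inverse-Gamma(9, 31)
obs 3: x=5/2 → posterior Inverse-Gamma(19/2, 273/8)
obs 4: x=4 → posterior Inverse-Gamma(10, 337/8)
obs 5: x=5/4 → posterior Inverse-Gamma(21/2, 1373/32)
obs 6: x=4 → posterior Inverse-Gamma(11, 1629/32)
obs 7: x=-2 → posterior Inverse-Gamma(23/2, 1693/32)
obs 8: x=-7 → posterior Inverse-Gamma(12, 2477/32)
obs 9: x=-3/2 → posterior Inverse-Gamma(25/2, 2513/32)
obs 10: x=-5/2 → posterior Inverse-Gamma(13, 2613/32)
obs 11: x=2 → posterior Inverse-Gamma(27/2, 2677/32)
obs 12: x=3 → posterior Inverse-Gamma(14, 2821/32)

alpha=14, beta=2821/32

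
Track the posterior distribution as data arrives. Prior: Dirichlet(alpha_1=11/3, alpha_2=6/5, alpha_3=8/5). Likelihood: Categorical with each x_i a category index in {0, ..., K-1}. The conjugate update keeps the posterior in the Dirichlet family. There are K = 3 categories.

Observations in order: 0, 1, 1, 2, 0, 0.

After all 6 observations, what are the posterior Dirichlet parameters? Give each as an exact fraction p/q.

obs 1: x=0 → posterior Dirichlet(14/3, 6/5, 8/5)
obs 2: x=1 → posterior Dirichlet(14/3, 11/5, 8/5)
obs 3: x=1 → posterior Dirichlet(14/3, 16/5, 8/5)
obs 4: x=2 → posterior Dirichlet(14/3, 16/5, 13/5)
obs 5: x=0 → posterior Dirichlet(17/3, 16/5, 13/5)
obs 6: x=0 → posterior Dirichlet(20/3, 16/5, 13/5)

alpha_1=20/3, alpha_2=16/5, alpha_3=13/5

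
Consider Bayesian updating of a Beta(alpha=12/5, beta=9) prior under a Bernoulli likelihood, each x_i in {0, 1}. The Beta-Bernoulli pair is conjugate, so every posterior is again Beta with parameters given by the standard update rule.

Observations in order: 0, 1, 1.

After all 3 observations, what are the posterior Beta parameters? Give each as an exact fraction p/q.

alpha=22/5, beta=10

obs 1: x=0 → posterior Beta(12/5, 10)
obs 2: x=1 → posterior Beta(17/5, 10)
obs 3: x=1 → posterior Beta(22/5, 10)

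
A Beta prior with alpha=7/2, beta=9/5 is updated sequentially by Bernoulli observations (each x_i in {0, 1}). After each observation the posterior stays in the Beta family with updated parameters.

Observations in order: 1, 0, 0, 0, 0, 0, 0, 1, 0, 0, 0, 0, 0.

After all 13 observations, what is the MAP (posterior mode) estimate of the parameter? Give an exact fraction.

45/163

obs 1: x=1 → posterior Beta(9/2, 9/5)
obs 2: x=0 → posterior Beta(9/2, 14/5)
obs 3: x=0 → posterior Beta(9/2, 19/5)
obs 4: x=0 → posterior Beta(9/2, 24/5)
obs 5: x=0 → posterior Beta(9/2, 29/5)
obs 6: x=0 → posterior Beta(9/2, 34/5)
obs 7: x=0 → posterior Beta(9/2, 39/5)
obs 8: x=1 → posterior Beta(11/2, 39/5)
obs 9: x=0 → posterior Beta(11/2, 44/5)
obs 10: x=0 → posterior Beta(11/2, 49/5)
obs 11: x=0 → posterior Beta(11/2, 54/5)
obs 12: x=0 → posterior Beta(11/2, 59/5)
obs 13: x=0 → posterior Beta(11/2, 64/5)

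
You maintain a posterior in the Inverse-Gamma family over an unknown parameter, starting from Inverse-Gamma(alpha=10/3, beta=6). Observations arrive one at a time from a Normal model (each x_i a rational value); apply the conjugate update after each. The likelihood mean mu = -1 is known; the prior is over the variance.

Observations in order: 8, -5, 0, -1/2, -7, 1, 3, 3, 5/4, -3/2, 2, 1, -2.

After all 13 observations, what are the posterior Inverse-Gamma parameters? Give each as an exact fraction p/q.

obs 1: x=8 → posterior Inverse-Gamma(23/6, 93/2)
obs 2: x=-5 → posterior Inverse-Gamma(13/3, 109/2)
obs 3: x=0 → posterior Inverse-Gamma(29/6, 55)
obs 4: x=-1/2 → posterior Inverse-Gamma(16/3, 441/8)
obs 5: x=-7 → posterior Inverse-Gamma(35/6, 585/8)
obs 6: x=1 → posterior Inverse-Gamma(19/3, 601/8)
obs 7: x=3 → posterior Inverse-Gamma(41/6, 665/8)
obs 8: x=3 → posterior Inverse-Gamma(22/3, 729/8)
obs 9: x=5/4 → posterior Inverse-Gamma(47/6, 2997/32)
obs 10: x=-3/2 → posterior Inverse-Gamma(25/3, 3001/32)
obs 11: x=2 → posterior Inverse-Gamma(53/6, 3145/32)
obs 12: x=1 → posterior Inverse-Gamma(28/3, 3209/32)
obs 13: x=-2 → posterior Inverse-Gamma(59/6, 3225/32)

alpha=59/6, beta=3225/32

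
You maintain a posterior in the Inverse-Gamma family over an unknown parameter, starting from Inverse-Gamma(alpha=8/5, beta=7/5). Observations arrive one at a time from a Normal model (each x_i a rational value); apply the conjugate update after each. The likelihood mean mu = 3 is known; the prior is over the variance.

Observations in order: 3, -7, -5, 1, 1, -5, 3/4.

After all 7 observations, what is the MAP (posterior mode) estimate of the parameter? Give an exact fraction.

obs 1: x=3 → posterior Inverse-Gamma(21/10, 7/5)
obs 2: x=-7 → posterior Inverse-Gamma(13/5, 257/5)
obs 3: x=-5 → posterior Inverse-Gamma(31/10, 417/5)
obs 4: x=1 → posterior Inverse-Gamma(18/5, 427/5)
obs 5: x=1 → posterior Inverse-Gamma(41/10, 437/5)
obs 6: x=-5 → posterior Inverse-Gamma(23/5, 597/5)
obs 7: x=3/4 → posterior Inverse-Gamma(51/10, 19509/160)

19509/976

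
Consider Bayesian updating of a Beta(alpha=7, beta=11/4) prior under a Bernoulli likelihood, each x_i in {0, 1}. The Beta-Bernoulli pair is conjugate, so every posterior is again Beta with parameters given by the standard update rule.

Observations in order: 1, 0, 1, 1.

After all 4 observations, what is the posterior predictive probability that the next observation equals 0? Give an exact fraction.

3/11

obs 1: x=1 → posterior Beta(8, 11/4)
obs 2: x=0 → posterior Beta(8, 15/4)
obs 3: x=1 → posterior Beta(9, 15/4)
obs 4: x=1 → posterior Beta(10, 15/4)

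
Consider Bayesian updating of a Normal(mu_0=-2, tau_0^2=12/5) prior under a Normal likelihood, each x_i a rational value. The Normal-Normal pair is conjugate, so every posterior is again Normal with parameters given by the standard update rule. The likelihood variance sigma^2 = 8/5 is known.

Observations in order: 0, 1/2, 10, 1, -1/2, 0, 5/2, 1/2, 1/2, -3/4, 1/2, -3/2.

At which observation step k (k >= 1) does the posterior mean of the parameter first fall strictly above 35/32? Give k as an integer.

obs 1: x=0 → posterior Normal(-4/5, 24/25)
obs 2: x=1/2 → posterior Normal(-5/16, 3/5)
obs 3: x=10 → posterior Normal(5/2, 24/55)
obs 4: x=1 → posterior Normal(61/28, 12/35)
obs 5: x=-1/2 → posterior Normal(29/17, 24/85)
obs 6: x=0 → posterior Normal(29/20, 6/25)
obs 7: x=5/2 → posterior Normal(73/46, 24/115)
obs 8: x=1/2 → posterior Normal(19/13, 12/65)
obs 9: x=1/2 → posterior Normal(79/58, 24/145)
obs 10: x=-3/4 → posterior Normal(149/128, 3/20)
obs 11: x=1/2 → posterior Normal(31/28, 24/175)
obs 12: x=-3/2 → posterior Normal(137/152, 12/95)

k = 3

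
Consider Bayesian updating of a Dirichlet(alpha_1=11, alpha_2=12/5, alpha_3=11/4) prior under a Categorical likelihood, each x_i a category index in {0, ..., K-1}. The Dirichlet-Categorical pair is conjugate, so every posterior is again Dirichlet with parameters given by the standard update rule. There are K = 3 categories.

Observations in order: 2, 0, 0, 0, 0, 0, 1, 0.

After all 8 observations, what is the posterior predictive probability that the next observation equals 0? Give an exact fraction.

obs 1: x=2 → posterior Dirichlet(11, 12/5, 15/4)
obs 2: x=0 → posterior Dirichlet(12, 12/5, 15/4)
obs 3: x=0 → posterior Dirichlet(13, 12/5, 15/4)
obs 4: x=0 → posterior Dirichlet(14, 12/5, 15/4)
obs 5: x=0 → posterior Dirichlet(15, 12/5, 15/4)
obs 6: x=0 → posterior Dirichlet(16, 12/5, 15/4)
obs 7: x=1 → posterior Dirichlet(16, 17/5, 15/4)
obs 8: x=0 → posterior Dirichlet(17, 17/5, 15/4)

340/483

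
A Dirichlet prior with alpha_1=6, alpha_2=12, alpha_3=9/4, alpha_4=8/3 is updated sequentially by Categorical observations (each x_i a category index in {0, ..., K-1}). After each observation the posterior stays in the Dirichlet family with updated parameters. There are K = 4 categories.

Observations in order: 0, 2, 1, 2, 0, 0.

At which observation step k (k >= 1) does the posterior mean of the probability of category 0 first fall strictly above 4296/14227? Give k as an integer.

k = 6

obs 1: x=0 → posterior Dirichlet(7, 12, 9/4, 8/3)
obs 2: x=2 → posterior Dirichlet(7, 12, 13/4, 8/3)
obs 3: x=1 → posterior Dirichlet(7, 13, 13/4, 8/3)
obs 4: x=2 → posterior Dirichlet(7, 13, 17/4, 8/3)
obs 5: x=0 → posterior Dirichlet(8, 13, 17/4, 8/3)
obs 6: x=0 → posterior Dirichlet(9, 13, 17/4, 8/3)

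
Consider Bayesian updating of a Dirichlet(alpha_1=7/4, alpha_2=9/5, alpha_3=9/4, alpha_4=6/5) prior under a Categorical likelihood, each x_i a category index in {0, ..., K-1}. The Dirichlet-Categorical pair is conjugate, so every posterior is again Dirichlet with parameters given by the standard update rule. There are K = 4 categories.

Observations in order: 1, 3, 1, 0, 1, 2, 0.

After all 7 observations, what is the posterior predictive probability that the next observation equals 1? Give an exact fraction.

obs 1: x=1 → posterior Dirichlet(7/4, 14/5, 9/4, 6/5)
obs 2: x=3 → posterior Dirichlet(7/4, 14/5, 9/4, 11/5)
obs 3: x=1 → posterior Dirichlet(7/4, 19/5, 9/4, 11/5)
obs 4: x=0 → posterior Dirichlet(11/4, 19/5, 9/4, 11/5)
obs 5: x=1 → posterior Dirichlet(11/4, 24/5, 9/4, 11/5)
obs 6: x=2 → posterior Dirichlet(11/4, 24/5, 13/4, 11/5)
obs 7: x=0 → posterior Dirichlet(15/4, 24/5, 13/4, 11/5)

12/35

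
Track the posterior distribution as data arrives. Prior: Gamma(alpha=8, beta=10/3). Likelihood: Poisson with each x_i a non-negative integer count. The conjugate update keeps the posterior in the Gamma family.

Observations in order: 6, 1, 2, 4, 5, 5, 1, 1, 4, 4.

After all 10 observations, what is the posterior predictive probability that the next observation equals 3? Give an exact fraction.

3747186470477504589919263129600000000000000000000000000000000000000000/17343773367030267519903781288812032158308062539012091953077767198995507

obs 1: x=6 → posterior Gamma(14, 13/3)
obs 2: x=1 → posterior Gamma(15, 16/3)
obs 3: x=2 → posterior Gamma(17, 19/3)
obs 4: x=4 → posterior Gamma(21, 22/3)
obs 5: x=5 → posterior Gamma(26, 25/3)
obs 6: x=5 → posterior Gamma(31, 28/3)
obs 7: x=1 → posterior Gamma(32, 31/3)
obs 8: x=1 → posterior Gamma(33, 34/3)
obs 9: x=4 → posterior Gamma(37, 37/3)
obs 10: x=4 → posterior Gamma(41, 40/3)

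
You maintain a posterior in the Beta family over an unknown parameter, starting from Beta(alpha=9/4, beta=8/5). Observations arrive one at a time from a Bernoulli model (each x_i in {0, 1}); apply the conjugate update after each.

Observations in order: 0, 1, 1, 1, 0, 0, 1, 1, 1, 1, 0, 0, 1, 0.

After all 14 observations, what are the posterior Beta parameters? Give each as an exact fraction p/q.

obs 1: x=0 → posterior Beta(9/4, 13/5)
obs 2: x=1 → posterior Beta(13/4, 13/5)
obs 3: x=1 → posterior Beta(17/4, 13/5)
obs 4: x=1 → posterior Beta(21/4, 13/5)
obs 5: x=0 → posterior Beta(21/4, 18/5)
obs 6: x=0 → posterior Beta(21/4, 23/5)
obs 7: x=1 → posterior Beta(25/4, 23/5)
obs 8: x=1 → posterior Beta(29/4, 23/5)
obs 9: x=1 → posterior Beta(33/4, 23/5)
obs 10: x=1 → posterior Beta(37/4, 23/5)
obs 11: x=0 → posterior Beta(37/4, 28/5)
obs 12: x=0 → posterior Beta(37/4, 33/5)
obs 13: x=1 → posterior Beta(41/4, 33/5)
obs 14: x=0 → posterior Beta(41/4, 38/5)

alpha=41/4, beta=38/5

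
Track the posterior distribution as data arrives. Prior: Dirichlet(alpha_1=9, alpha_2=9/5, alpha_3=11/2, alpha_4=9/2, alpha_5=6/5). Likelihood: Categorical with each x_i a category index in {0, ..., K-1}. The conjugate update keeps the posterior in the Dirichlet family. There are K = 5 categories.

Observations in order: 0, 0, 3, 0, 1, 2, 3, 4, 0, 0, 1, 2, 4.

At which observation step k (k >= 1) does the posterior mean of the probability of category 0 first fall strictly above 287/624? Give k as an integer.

obs 1: x=0 → posterior Dirichlet(10, 9/5, 11/2, 9/2, 6/5)
obs 2: x=0 → posterior Dirichlet(11, 9/5, 11/2, 9/2, 6/5)
obs 3: x=3 → posterior Dirichlet(11, 9/5, 11/2, 11/2, 6/5)
obs 4: x=0 → posterior Dirichlet(12, 9/5, 11/2, 11/2, 6/5)
obs 5: x=1 → posterior Dirichlet(12, 14/5, 11/2, 11/2, 6/5)
obs 6: x=2 → posterior Dirichlet(12, 14/5, 13/2, 11/2, 6/5)
obs 7: x=3 → posterior Dirichlet(12, 14/5, 13/2, 13/2, 6/5)
obs 8: x=4 → posterior Dirichlet(12, 14/5, 13/2, 13/2, 11/5)
obs 9: x=0 → posterior Dirichlet(13, 14/5, 13/2, 13/2, 11/5)
obs 10: x=0 → posterior Dirichlet(14, 14/5, 13/2, 13/2, 11/5)
obs 11: x=1 → posterior Dirichlet(14, 19/5, 13/2, 13/2, 11/5)
obs 12: x=2 → posterior Dirichlet(14, 19/5, 15/2, 13/2, 11/5)
obs 13: x=4 → posterior Dirichlet(14, 19/5, 15/2, 13/2, 16/5)

k = 4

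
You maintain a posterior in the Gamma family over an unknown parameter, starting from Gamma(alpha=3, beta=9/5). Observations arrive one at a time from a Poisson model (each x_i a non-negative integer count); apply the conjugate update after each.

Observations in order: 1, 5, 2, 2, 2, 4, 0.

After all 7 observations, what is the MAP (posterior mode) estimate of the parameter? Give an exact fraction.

obs 1: x=1 → posterior Gamma(4, 14/5)
obs 2: x=5 → posterior Gamma(9, 19/5)
obs 3: x=2 → posterior Gamma(11, 24/5)
obs 4: x=2 → posterior Gamma(13, 29/5)
obs 5: x=2 → posterior Gamma(15, 34/5)
obs 6: x=4 → posterior Gamma(19, 39/5)
obs 7: x=0 → posterior Gamma(19, 44/5)

45/22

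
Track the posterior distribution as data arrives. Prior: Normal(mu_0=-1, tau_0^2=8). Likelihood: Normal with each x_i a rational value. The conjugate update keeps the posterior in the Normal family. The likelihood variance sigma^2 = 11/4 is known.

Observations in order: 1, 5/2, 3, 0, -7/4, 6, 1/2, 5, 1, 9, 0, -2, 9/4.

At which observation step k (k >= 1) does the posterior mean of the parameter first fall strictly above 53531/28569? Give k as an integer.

k = 8

obs 1: x=1 → posterior Normal(21/43, 88/43)
obs 2: x=5/2 → posterior Normal(101/75, 88/75)
obs 3: x=3 → posterior Normal(197/107, 88/107)
obs 4: x=0 → posterior Normal(197/139, 88/139)
obs 5: x=-7/4 → posterior Normal(47/57, 88/171)
obs 6: x=6 → posterior Normal(333/203, 88/203)
obs 7: x=1/2 → posterior Normal(349/235, 88/235)
obs 8: x=5 → posterior Normal(509/267, 88/267)
obs 9: x=1 → posterior Normal(541/299, 88/299)
obs 10: x=9 → posterior Normal(829/331, 88/331)
obs 11: x=0 → posterior Normal(829/363, 8/33)
obs 12: x=-2 → posterior Normal(153/79, 88/395)
obs 13: x=9/4 → posterior Normal(837/427, 88/427)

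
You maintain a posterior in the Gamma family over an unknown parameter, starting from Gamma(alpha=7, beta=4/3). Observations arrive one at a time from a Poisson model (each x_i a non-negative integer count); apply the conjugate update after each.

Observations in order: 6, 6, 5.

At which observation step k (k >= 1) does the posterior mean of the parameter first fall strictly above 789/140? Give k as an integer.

k = 2

obs 1: x=6 → posterior Gamma(13, 7/3)
obs 2: x=6 → posterior Gamma(19, 10/3)
obs 3: x=5 → posterior Gamma(24, 13/3)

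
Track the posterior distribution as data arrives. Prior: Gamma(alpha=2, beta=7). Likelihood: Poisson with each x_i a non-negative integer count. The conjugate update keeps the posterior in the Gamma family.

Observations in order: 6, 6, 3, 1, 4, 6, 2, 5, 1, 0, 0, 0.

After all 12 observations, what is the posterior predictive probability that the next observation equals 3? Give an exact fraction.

22866843213854799520568149966020378227828749471629/137438953472000000000000000000000000000000000000000

obs 1: x=6 → posterior Gamma(8, 8)
obs 2: x=6 → posterior Gamma(14, 9)
obs 3: x=3 → posterior Gamma(17, 10)
obs 4: x=1 → posterior Gamma(18, 11)
obs 5: x=4 → posterior Gamma(22, 12)
obs 6: x=6 → posterior Gamma(28, 13)
obs 7: x=2 → posterior Gamma(30, 14)
obs 8: x=5 → posterior Gamma(35, 15)
obs 9: x=1 → posterior Gamma(36, 16)
obs 10: x=0 → posterior Gamma(36, 17)
obs 11: x=0 → posterior Gamma(36, 18)
obs 12: x=0 → posterior Gamma(36, 19)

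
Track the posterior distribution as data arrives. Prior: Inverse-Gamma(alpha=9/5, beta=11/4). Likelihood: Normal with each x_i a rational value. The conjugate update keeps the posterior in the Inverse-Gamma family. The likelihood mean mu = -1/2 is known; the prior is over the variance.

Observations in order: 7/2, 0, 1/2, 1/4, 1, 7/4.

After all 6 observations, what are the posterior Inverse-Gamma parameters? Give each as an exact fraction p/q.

obs 1: x=7/2 → posterior Inverse-Gamma(23/10, 43/4)
obs 2: x=0 → posterior Inverse-Gamma(14/5, 87/8)
obs 3: x=1/2 → posterior Inverse-Gamma(33/10, 91/8)
obs 4: x=1/4 → posterior Inverse-Gamma(19/5, 373/32)
obs 5: x=1 → posterior Inverse-Gamma(43/10, 409/32)
obs 6: x=7/4 → posterior Inverse-Gamma(24/5, 245/16)

alpha=24/5, beta=245/16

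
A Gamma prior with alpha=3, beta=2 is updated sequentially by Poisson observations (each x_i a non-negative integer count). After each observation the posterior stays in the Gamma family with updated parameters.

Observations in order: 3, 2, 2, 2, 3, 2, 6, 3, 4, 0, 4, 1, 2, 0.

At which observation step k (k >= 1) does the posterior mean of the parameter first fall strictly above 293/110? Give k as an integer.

k = 9

obs 1: x=3 → posterior Gamma(6, 3)
obs 2: x=2 → posterior Gamma(8, 4)
obs 3: x=2 → posterior Gamma(10, 5)
obs 4: x=2 → posterior Gamma(12, 6)
obs 5: x=3 → posterior Gamma(15, 7)
obs 6: x=2 → posterior Gamma(17, 8)
obs 7: x=6 → posterior Gamma(23, 9)
obs 8: x=3 → posterior Gamma(26, 10)
obs 9: x=4 → posterior Gamma(30, 11)
obs 10: x=0 → posterior Gamma(30, 12)
obs 11: x=4 → posterior Gamma(34, 13)
obs 12: x=1 → posterior Gamma(35, 14)
obs 13: x=2 → posterior Gamma(37, 15)
obs 14: x=0 → posterior Gamma(37, 16)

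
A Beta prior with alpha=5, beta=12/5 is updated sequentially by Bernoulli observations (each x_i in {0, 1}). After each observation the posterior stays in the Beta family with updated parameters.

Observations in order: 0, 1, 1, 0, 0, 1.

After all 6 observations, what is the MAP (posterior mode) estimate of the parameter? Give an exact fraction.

35/57

obs 1: x=0 → posterior Beta(5, 17/5)
obs 2: x=1 → posterior Beta(6, 17/5)
obs 3: x=1 → posterior Beta(7, 17/5)
obs 4: x=0 → posterior Beta(7, 22/5)
obs 5: x=0 → posterior Beta(7, 27/5)
obs 6: x=1 → posterior Beta(8, 27/5)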